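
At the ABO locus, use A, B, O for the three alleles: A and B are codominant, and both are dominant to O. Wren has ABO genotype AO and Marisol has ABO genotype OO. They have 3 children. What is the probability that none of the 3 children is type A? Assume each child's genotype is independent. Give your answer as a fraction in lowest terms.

ABO cross AO × OO → 1/2 O, 1/2 A.
So P(type A) = 1/2 per child.
P(not type A) = 1/2 for one child; (1/2)^3 = 1/8.

1/8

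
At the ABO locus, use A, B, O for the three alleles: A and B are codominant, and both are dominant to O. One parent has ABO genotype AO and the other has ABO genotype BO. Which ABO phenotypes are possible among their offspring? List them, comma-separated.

Gametes from AO × BO give offspring ABO genotypes AB, AO, BO, OO, i.e. phenotypes O, A, B, AB.

O, A, B, AB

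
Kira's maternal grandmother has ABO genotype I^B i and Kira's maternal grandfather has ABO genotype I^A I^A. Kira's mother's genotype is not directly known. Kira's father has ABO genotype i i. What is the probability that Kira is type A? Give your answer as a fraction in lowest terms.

1/2

Kira's mother's ABO genotype from I^B i × I^A I^A: 1/2 I^A I^B, 1/2 I^A i.
Crossing each possibility with the father i i and summing P(type A): 1/2·1/2 + 1/2·1/2 = 1/2.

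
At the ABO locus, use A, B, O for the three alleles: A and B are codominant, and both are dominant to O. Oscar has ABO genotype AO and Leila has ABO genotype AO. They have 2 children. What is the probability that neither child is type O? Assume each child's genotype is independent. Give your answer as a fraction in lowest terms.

9/16

ABO cross AO × AO → 1/4 O, 3/4 A.
So P(type O) = 1/4 per child.
P(not type O) = 3/4 for one child; (3/4)^2 = 9/16.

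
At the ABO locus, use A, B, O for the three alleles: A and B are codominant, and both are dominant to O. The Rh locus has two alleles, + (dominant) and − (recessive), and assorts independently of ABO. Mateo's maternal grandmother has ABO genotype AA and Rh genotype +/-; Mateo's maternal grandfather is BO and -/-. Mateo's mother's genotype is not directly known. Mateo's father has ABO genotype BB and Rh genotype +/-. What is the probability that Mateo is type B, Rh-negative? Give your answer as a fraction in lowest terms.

3/16

Mateo's mother's ABO genotype from AA × BO: 1/2 AB, 1/2 AO.
Crossing each possibility with the father BB and summing P(type B): 1/2·1/2 + 1/2·1/2 = 1/2.
Similarly for Rh via the mother's Rh distribution: P(Rh-) = 3/8.
Independent loci: 1/2 × 3/8 = 3/16.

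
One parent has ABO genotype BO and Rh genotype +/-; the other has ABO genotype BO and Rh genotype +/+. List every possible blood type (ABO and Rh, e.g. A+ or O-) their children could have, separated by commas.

Gametes from BO × BO give offspring ABO genotypes BB, BO, OO, i.e. phenotypes O, B.
Rh cross +/- × +/+ → phenotypes Rh+.
Combining independently: O+, B+.

O+, B+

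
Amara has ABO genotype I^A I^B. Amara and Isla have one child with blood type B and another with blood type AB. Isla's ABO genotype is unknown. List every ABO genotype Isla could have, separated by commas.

I^A I^B, I^A i, I^B I^B, I^B i

For each candidate genotype of Isla, check whether crossing it with I^A I^B can produce every observed child phenotype.
  I^A I^A → possible child types {A, AB} ✗
  I^A I^B → possible child types {A, B, AB} ✓
  I^A i → possible child types {A, B, AB} ✓
  I^B I^B → possible child types {B, AB} ✓
  I^B i → possible child types {A, B, AB} ✓
  i i → possible child types {A, B} ✗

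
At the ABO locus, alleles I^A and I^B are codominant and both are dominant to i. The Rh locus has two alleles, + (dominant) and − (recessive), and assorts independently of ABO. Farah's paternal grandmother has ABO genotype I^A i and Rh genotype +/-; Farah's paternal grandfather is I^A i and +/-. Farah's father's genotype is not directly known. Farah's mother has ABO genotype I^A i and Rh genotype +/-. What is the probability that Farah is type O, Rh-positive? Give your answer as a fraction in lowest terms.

Farah's father's ABO genotype from I^A i × I^A i: 1/4 I^A I^A, 1/2 I^A i, 1/4 i i.
Crossing each possibility with the mother I^A i and summing P(type O): 1/4·0 + 1/2·1/4 + 1/4·1/2 = 1/4.
Similarly for Rh via the father's Rh distribution: P(Rh+) = 3/4.
Independent loci: 1/4 × 3/4 = 3/16.

3/16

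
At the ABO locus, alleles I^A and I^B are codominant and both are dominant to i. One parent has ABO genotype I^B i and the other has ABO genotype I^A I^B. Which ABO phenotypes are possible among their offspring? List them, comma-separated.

Gametes from I^B i × I^A I^B give offspring ABO genotypes I^A I^B, I^A i, I^B I^B, I^B i, i.e. phenotypes A, B, AB.

A, B, AB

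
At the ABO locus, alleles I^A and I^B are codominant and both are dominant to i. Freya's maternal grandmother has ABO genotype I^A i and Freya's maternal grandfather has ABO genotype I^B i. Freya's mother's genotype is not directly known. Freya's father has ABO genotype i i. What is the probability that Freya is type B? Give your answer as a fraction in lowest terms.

Freya's mother's ABO genotype from I^A i × I^B i: 1/4 I^A I^B, 1/4 I^A i, 1/4 I^B i, 1/4 i i.
Crossing each possibility with the father i i and summing P(type B): 1/4·1/2 + 1/4·0 + 1/4·1/2 + 1/4·0 = 1/4.

1/4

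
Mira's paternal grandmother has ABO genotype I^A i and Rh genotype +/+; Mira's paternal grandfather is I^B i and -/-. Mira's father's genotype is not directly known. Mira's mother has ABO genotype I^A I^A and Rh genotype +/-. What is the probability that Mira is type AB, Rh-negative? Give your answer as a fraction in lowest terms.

Mira's father's ABO genotype from I^A i × I^B i: 1/4 I^A I^B, 1/4 I^A i, 1/4 I^B i, 1/4 i i.
Crossing each possibility with the mother I^A I^A and summing P(type AB): 1/4·1/2 + 1/4·0 + 1/4·1/2 + 1/4·0 = 1/4.
Similarly for Rh via the father's Rh distribution: P(Rh-) = 1/4.
Independent loci: 1/4 × 1/4 = 1/16.

1/16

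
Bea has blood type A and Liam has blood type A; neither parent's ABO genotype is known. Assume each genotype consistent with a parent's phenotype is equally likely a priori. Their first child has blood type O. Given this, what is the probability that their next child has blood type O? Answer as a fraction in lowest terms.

Possible genotypes: Bea ∈ {I^A I^A, I^A i}; Liam ∈ {I^A I^A, I^A i}.
Weight each parental genotype pair by prior × P(type-O child):
  I^A i × I^A i: posterior weight 1; P(next child type O) = 1/4.
Weighted sum = 1/4.

1/4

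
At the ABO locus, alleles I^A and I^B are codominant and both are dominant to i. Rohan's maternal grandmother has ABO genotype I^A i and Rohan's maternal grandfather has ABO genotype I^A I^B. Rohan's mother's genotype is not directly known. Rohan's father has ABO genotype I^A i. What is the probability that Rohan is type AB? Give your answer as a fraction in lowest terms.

Rohan's mother's ABO genotype from I^A i × I^A I^B: 1/4 I^A I^A, 1/4 I^A I^B, 1/4 I^A i, 1/4 I^B i.
Crossing each possibility with the father I^A i and summing P(type AB): 1/4·0 + 1/4·1/4 + 1/4·0 + 1/4·1/4 = 1/8.

1/8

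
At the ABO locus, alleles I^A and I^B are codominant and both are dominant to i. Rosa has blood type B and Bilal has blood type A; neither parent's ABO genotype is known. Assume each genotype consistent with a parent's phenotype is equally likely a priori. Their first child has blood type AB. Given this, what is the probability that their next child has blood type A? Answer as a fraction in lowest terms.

Possible genotypes: Rosa ∈ {I^B I^B, I^B i}; Bilal ∈ {I^A I^A, I^A i}.
Weight each parental genotype pair by prior × P(type-AB child):
  I^B I^B × I^A I^A: posterior weight 4/9; P(next child type A) = 0.
  I^B I^B × I^A i: posterior weight 2/9; P(next child type A) = 0.
  I^B i × I^A I^A: posterior weight 2/9; P(next child type A) = 1/2.
  I^B i × I^A i: posterior weight 1/9; P(next child type A) = 1/4.
Weighted sum = 5/36.

5/36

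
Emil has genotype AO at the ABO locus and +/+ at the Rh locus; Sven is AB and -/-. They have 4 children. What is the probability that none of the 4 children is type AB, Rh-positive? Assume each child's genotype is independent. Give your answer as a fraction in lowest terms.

81/256

ABO cross AO × AB → 1/2 A, 1/4 B, 1/4 AB.
Rh cross +/+ × -/- → 1 Rh+; so P(type AB, Rh-positive) = 1/4 × 1 = 1/4 per child.
P(not type AB, Rh-positive) = 3/4 for one child; (3/4)^4 = 81/256.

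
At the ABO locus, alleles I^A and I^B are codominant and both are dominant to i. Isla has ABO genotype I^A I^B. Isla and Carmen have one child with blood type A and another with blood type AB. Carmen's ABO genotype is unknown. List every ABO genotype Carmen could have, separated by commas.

I^A I^A, I^A I^B, I^A i, I^B i

For each candidate genotype of Carmen, check whether crossing it with I^A I^B can produce every observed child phenotype.
  I^A I^A → possible child types {A, AB} ✓
  I^A I^B → possible child types {A, B, AB} ✓
  I^A i → possible child types {A, B, AB} ✓
  I^B I^B → possible child types {B, AB} ✗
  I^B i → possible child types {A, B, AB} ✓
  i i → possible child types {A, B} ✗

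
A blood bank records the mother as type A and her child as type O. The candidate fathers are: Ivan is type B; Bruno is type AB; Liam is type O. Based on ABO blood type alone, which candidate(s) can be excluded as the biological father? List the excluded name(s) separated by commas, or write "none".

A candidate is excluded only if no genotype consistent with his phenotype could produce a type O child with a type A mother.
Bruno (type AB): no genotype consistent with that phenotype can produce a type-O child with a type-A mother.

Bruno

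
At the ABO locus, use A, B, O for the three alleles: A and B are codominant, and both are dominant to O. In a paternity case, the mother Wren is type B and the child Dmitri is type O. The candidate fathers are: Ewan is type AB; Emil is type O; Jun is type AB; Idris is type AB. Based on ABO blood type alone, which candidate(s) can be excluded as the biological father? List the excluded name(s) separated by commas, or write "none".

A candidate is excluded only if no genotype consistent with his phenotype could produce a type O child with a type B mother.
Ewan (type AB): no genotype consistent with that phenotype can produce a type-O child with a type-B mother.
Jun (type AB): no genotype consistent with that phenotype can produce a type-O child with a type-B mother.
Idris (type AB): no genotype consistent with that phenotype can produce a type-O child with a type-B mother.

Ewan, Jun, Idris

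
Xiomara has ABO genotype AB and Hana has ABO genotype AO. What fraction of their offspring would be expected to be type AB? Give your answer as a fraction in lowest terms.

ABO cross AB × AO → offspring phenotypes: 1/2 A, 1/4 B, 1/4 AB.
So P(type AB) = 1/4.

1/4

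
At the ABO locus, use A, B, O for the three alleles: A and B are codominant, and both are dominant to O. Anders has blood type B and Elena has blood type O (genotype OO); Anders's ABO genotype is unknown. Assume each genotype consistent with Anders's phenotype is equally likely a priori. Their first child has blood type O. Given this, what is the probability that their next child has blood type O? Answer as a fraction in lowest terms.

Possible genotypes: Anders ∈ {BB, BO}; Elena ∈ {OO}.
Weight each parental genotype pair by prior × P(type-O child):
  BO × OO: posterior weight 1; P(next child type O) = 1/2.
Weighted sum = 1/2.

1/2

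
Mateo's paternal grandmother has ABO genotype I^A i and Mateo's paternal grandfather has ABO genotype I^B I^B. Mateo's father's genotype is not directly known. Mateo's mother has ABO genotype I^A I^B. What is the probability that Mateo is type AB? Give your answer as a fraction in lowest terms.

3/8

Mateo's father's ABO genotype from I^A i × I^B I^B: 1/2 I^A I^B, 1/2 I^B i.
Crossing each possibility with the mother I^A I^B and summing P(type AB): 1/2·1/2 + 1/2·1/4 = 3/8.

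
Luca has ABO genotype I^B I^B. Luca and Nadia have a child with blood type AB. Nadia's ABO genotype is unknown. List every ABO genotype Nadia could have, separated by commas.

For each candidate genotype of Nadia, check whether crossing it with I^B I^B can produce every observed child phenotype.
  I^A I^A → possible child types {AB} ✓
  I^A I^B → possible child types {B, AB} ✓
  I^A i → possible child types {B, AB} ✓
  I^B I^B → possible child types {B} ✗
  I^B i → possible child types {B} ✗
  i i → possible child types {B} ✗

I^A I^A, I^A I^B, I^A i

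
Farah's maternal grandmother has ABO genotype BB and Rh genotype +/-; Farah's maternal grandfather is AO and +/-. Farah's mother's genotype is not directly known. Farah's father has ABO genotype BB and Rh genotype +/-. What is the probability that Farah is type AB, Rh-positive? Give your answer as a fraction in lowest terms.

3/16

Farah's mother's ABO genotype from BB × AO: 1/2 AB, 1/2 BO.
Crossing each possibility with the father BB and summing P(type AB): 1/2·1/2 + 1/2·0 = 1/4.
Similarly for Rh via the mother's Rh distribution: P(Rh+) = 3/4.
Independent loci: 1/4 × 3/4 = 3/16.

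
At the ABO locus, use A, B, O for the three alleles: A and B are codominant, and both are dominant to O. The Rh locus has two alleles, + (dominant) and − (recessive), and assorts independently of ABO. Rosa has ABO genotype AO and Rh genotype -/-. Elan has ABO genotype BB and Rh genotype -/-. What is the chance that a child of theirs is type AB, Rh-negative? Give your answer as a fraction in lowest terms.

1/2

ABO cross AO × BB → offspring phenotypes: 1/2 B, 1/2 AB.
Rh cross -/- × -/- → 1 Rh-.
Independent loci: P(type AB, Rh-negative) = 1/2 × 1 = 1/2.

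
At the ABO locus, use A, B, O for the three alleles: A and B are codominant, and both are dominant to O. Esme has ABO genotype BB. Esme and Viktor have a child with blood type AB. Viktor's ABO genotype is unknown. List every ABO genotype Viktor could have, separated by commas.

AA, AB, AO

For each candidate genotype of Viktor, check whether crossing it with BB can produce every observed child phenotype.
  AA → possible child types {AB} ✓
  AB → possible child types {B, AB} ✓
  AO → possible child types {B, AB} ✓
  BB → possible child types {B} ✗
  BO → possible child types {B} ✗
  OO → possible child types {B} ✗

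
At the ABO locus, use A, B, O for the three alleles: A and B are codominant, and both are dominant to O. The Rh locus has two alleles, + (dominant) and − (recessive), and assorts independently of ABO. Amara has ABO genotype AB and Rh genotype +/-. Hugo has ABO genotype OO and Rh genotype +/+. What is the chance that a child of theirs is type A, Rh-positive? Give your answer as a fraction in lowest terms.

ABO cross AB × OO → offspring phenotypes: 1/2 A, 1/2 B.
Rh cross +/- × +/+ → 1 Rh+.
Independent loci: P(type A, Rh-positive) = 1/2 × 1 = 1/2.

1/2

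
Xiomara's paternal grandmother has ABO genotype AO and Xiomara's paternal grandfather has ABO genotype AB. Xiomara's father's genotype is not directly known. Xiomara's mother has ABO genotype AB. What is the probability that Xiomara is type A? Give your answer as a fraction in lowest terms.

Xiomara's father's ABO genotype from AO × AB: 1/4 AA, 1/4 AB, 1/4 AO, 1/4 BO.
Crossing each possibility with the mother AB and summing P(type A): 1/4·1/2 + 1/4·1/4 + 1/4·1/2 + 1/4·1/4 = 3/8.

3/8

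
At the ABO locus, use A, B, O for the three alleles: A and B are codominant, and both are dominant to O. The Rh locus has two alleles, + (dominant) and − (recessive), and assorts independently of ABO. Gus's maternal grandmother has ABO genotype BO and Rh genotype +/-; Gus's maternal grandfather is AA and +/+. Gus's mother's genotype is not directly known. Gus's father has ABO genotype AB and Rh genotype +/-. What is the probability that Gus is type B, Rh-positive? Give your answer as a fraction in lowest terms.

7/32

Gus's mother's ABO genotype from BO × AA: 1/2 AB, 1/2 AO.
Crossing each possibility with the father AB and summing P(type B): 1/2·1/4 + 1/2·1/4 = 1/4.
Similarly for Rh via the mother's Rh distribution: P(Rh+) = 7/8.
Independent loci: 1/4 × 7/8 = 7/32.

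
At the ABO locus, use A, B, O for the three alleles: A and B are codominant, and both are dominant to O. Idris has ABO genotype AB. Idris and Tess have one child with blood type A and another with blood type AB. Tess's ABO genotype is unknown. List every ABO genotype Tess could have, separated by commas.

For each candidate genotype of Tess, check whether crossing it with AB can produce every observed child phenotype.
  AA → possible child types {A, AB} ✓
  AB → possible child types {A, B, AB} ✓
  AO → possible child types {A, B, AB} ✓
  BB → possible child types {B, AB} ✗
  BO → possible child types {A, B, AB} ✓
  OO → possible child types {A, B} ✗

AA, AB, AO, BO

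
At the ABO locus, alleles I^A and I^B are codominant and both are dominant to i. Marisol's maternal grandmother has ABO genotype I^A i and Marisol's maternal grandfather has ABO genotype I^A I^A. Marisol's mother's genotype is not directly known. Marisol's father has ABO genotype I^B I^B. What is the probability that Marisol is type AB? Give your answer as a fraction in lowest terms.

Marisol's mother's ABO genotype from I^A i × I^A I^A: 1/2 I^A I^A, 1/2 I^A i.
Crossing each possibility with the father I^B I^B and summing P(type AB): 1/2·1 + 1/2·1/2 = 3/4.

3/4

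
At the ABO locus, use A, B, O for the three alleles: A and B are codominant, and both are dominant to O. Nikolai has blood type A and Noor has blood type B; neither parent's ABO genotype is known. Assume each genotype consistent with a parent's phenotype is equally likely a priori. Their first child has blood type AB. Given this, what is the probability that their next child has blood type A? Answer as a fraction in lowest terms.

5/36

Possible genotypes: Nikolai ∈ {AA, AO}; Noor ∈ {BB, BO}.
Weight each parental genotype pair by prior × P(type-AB child):
  AA × BB: posterior weight 4/9; P(next child type A) = 0.
  AA × BO: posterior weight 2/9; P(next child type A) = 1/2.
  AO × BB: posterior weight 2/9; P(next child type A) = 0.
  AO × BO: posterior weight 1/9; P(next child type A) = 1/4.
Weighted sum = 5/36.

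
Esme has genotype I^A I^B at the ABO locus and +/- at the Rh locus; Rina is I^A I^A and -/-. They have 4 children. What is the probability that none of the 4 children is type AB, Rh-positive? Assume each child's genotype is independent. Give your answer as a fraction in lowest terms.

ABO cross I^A I^B × I^A I^A → 1/2 A, 1/2 AB.
Rh cross +/- × -/- → 1/2 Rh+, 1/2 Rh-; so P(type AB, Rh-positive) = 1/2 × 1/2 = 1/4 per child.
P(not type AB, Rh-positive) = 3/4 for one child; (3/4)^4 = 81/256.

81/256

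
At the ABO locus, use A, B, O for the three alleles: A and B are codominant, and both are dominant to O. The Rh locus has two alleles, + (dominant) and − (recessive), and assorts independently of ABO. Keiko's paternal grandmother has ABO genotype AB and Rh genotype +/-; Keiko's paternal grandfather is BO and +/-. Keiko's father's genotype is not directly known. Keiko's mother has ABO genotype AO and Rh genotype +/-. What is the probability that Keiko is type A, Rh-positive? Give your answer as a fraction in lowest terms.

9/32

Keiko's father's ABO genotype from AB × BO: 1/4 AB, 1/4 AO, 1/4 BB, 1/4 BO.
Crossing each possibility with the mother AO and summing P(type A): 1/4·1/2 + 1/4·3/4 + 1/4·0 + 1/4·1/4 = 3/8.
Similarly for Rh via the father's Rh distribution: P(Rh+) = 3/4.
Independent loci: 3/8 × 3/4 = 9/32.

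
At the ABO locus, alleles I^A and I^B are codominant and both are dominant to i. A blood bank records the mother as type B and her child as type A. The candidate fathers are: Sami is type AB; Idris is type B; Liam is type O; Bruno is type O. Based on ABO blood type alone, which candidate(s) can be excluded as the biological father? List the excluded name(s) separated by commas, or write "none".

Idris, Liam, Bruno

A candidate is excluded only if no genotype consistent with his phenotype could produce a type A child with a type B mother.
Idris (type B): no genotype consistent with that phenotype can produce a type-A child with a type-B mother.
Liam (type O): no genotype consistent with that phenotype can produce a type-A child with a type-B mother.
Bruno (type O): no genotype consistent with that phenotype can produce a type-A child with a type-B mother.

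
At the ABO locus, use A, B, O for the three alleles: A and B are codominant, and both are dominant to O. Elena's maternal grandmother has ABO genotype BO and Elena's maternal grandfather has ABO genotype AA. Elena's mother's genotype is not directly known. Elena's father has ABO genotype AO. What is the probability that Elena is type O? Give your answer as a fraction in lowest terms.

1/8

Elena's mother's ABO genotype from BO × AA: 1/2 AB, 1/2 AO.
Crossing each possibility with the father AO and summing P(type O): 1/2·0 + 1/2·1/4 = 1/8.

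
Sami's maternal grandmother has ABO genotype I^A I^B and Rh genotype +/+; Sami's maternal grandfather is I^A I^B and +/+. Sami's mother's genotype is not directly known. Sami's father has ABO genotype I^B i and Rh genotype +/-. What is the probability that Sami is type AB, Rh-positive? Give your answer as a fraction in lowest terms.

Sami's mother's ABO genotype from I^A I^B × I^A I^B: 1/4 I^A I^A, 1/2 I^A I^B, 1/4 I^B I^B.
Crossing each possibility with the father I^B i and summing P(type AB): 1/4·1/2 + 1/2·1/4 + 1/4·0 = 1/4.
Similarly for Rh via the mother's Rh distribution: P(Rh+) = 1.
Independent loci: 1/4 × 1 = 1/4.

1/4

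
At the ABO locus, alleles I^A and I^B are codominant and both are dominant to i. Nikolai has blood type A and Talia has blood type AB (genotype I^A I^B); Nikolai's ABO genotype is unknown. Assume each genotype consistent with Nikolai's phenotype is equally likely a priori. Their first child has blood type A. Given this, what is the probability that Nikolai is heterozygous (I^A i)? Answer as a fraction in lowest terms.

1/2

Possible genotypes: Nikolai ∈ {I^A I^A, I^A i}; Talia ∈ {I^A I^B}.
Weight each parental genotype pair by prior × P(type-A child):
  I^A I^A × I^A I^B: posterior weight 1/2.
  I^A i × I^A I^B: posterior weight 1/2.
Sum the posterior weight over pairs where Nikolai is I^A i: 1/2.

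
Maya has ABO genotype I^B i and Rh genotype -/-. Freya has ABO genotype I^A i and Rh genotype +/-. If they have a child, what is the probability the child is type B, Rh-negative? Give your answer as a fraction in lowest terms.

ABO cross I^B i × I^A i → offspring phenotypes: 1/4 O, 1/4 A, 1/4 B, 1/4 AB.
Rh cross -/- × +/- → 1/2 Rh+, 1/2 Rh-.
Independent loci: P(type B, Rh-negative) = 1/4 × 1/2 = 1/8.

1/8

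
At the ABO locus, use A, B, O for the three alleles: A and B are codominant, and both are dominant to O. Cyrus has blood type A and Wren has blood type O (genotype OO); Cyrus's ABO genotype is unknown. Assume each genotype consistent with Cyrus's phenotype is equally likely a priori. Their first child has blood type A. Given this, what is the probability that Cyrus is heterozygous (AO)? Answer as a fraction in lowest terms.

1/3

Possible genotypes: Cyrus ∈ {AA, AO}; Wren ∈ {OO}.
Weight each parental genotype pair by prior × P(type-A child):
  AA × OO: posterior weight 2/3.
  AO × OO: posterior weight 1/3.
Sum the posterior weight over pairs where Cyrus is AO: 1/3.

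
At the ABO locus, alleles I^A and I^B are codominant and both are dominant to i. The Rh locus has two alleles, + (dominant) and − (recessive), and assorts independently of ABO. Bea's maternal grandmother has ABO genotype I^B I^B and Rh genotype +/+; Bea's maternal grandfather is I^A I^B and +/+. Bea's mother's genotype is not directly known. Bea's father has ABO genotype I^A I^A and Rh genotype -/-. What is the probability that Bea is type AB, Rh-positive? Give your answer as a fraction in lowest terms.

3/4

Bea's mother's ABO genotype from I^B I^B × I^A I^B: 1/2 I^A I^B, 1/2 I^B I^B.
Crossing each possibility with the father I^A I^A and summing P(type AB): 1/2·1/2 + 1/2·1 = 3/4.
Similarly for Rh via the mother's Rh distribution: P(Rh+) = 1.
Independent loci: 3/4 × 1 = 3/4.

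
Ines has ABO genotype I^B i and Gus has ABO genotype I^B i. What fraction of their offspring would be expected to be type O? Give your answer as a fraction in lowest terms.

ABO cross I^B i × I^B i → offspring phenotypes: 1/4 O, 3/4 B.
So P(type O) = 1/4.

1/4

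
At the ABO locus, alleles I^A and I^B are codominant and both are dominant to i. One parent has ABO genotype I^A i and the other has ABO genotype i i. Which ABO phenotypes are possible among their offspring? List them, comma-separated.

O, A

Gametes from I^A i × i i give offspring ABO genotypes I^A i, i i, i.e. phenotypes O, A.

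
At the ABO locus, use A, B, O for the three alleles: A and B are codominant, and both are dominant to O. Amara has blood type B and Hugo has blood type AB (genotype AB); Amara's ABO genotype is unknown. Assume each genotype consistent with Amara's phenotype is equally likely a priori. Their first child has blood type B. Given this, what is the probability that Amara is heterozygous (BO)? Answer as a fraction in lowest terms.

Possible genotypes: Amara ∈ {BB, BO}; Hugo ∈ {AB}.
Weight each parental genotype pair by prior × P(type-B child):
  BB × AB: posterior weight 1/2.
  BO × AB: posterior weight 1/2.
Sum the posterior weight over pairs where Amara is BO: 1/2.

1/2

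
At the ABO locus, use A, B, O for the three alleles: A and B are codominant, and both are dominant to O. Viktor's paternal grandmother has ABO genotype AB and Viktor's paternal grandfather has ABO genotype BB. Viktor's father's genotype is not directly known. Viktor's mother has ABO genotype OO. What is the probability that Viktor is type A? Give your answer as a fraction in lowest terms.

Viktor's father's ABO genotype from AB × BB: 1/2 AB, 1/2 BB.
Crossing each possibility with the mother OO and summing P(type A): 1/2·1/2 + 1/2·0 = 1/4.

1/4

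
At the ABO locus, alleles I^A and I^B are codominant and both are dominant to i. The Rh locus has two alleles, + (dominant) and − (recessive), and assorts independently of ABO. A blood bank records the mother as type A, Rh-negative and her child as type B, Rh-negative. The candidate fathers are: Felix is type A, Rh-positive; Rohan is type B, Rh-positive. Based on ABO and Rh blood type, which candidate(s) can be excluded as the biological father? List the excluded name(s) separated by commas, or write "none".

A candidate is excluded only if no genotype consistent with his phenotype could produce a type B, Rh-negative child with a type A, Rh-negative mother.
Felix (type A, Rh+): no genotype consistent with that phenotype can produce a type-B Rh- child with a type-A mother.

Felix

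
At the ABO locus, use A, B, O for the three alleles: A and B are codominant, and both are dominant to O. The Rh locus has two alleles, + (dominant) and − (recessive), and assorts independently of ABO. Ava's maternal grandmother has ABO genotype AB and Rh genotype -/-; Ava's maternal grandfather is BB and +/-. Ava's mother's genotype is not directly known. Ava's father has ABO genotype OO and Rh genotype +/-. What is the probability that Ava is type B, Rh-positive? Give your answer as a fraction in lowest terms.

Ava's mother's ABO genotype from AB × BB: 1/2 AB, 1/2 BB.
Crossing each possibility with the father OO and summing P(type B): 1/2·1/2 + 1/2·1 = 3/4.
Similarly for Rh via the mother's Rh distribution: P(Rh+) = 5/8.
Independent loci: 3/4 × 5/8 = 15/32.

15/32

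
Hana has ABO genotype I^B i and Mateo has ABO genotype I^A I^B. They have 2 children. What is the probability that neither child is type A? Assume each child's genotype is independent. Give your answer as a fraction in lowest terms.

9/16

ABO cross I^B i × I^A I^B → 1/4 A, 1/2 B, 1/4 AB.
So P(type A) = 1/4 per child.
P(not type A) = 3/4 for one child; (3/4)^2 = 9/16.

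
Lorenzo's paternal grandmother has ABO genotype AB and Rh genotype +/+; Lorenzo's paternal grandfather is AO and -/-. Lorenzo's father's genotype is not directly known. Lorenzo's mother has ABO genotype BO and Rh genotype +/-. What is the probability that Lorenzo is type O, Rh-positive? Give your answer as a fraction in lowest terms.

3/32

Lorenzo's father's ABO genotype from AB × AO: 1/4 AA, 1/4 AB, 1/4 AO, 1/4 BO.
Crossing each possibility with the mother BO and summing P(type O): 1/4·0 + 1/4·0 + 1/4·1/4 + 1/4·1/4 = 1/8.
Similarly for Rh via the father's Rh distribution: P(Rh+) = 3/4.
Independent loci: 1/8 × 3/4 = 3/32.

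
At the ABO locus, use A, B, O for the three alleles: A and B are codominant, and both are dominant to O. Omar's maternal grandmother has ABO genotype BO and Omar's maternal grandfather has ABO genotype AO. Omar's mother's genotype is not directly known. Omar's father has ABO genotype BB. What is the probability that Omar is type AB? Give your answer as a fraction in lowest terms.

Omar's mother's ABO genotype from BO × AO: 1/4 AB, 1/4 AO, 1/4 BO, 1/4 OO.
Crossing each possibility with the father BB and summing P(type AB): 1/4·1/2 + 1/4·1/2 + 1/4·0 + 1/4·0 = 1/4.

1/4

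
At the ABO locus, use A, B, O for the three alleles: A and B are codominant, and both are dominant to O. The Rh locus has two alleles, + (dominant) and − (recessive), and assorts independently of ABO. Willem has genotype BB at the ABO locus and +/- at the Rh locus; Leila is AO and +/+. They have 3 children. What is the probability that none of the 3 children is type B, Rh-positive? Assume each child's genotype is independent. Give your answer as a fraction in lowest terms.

ABO cross BB × AO → 1/2 B, 1/2 AB.
Rh cross +/- × +/+ → 1 Rh+; so P(type B, Rh-positive) = 1/2 × 1 = 1/2 per child.
P(not type B, Rh-positive) = 1/2 for one child; (1/2)^3 = 1/8.

1/8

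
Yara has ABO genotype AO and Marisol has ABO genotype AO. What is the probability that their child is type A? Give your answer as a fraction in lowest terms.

ABO cross AO × AO → offspring phenotypes: 1/4 O, 3/4 A.
So P(type A) = 3/4.

3/4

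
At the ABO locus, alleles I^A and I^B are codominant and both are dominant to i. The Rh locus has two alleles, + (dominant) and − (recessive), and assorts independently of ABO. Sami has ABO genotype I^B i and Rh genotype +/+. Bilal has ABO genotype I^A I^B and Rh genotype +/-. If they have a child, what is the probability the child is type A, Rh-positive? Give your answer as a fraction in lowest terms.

1/4

ABO cross I^B i × I^A I^B → offspring phenotypes: 1/4 A, 1/2 B, 1/4 AB.
Rh cross +/+ × +/- → 1 Rh+.
Independent loci: P(type A, Rh-positive) = 1/4 × 1 = 1/4.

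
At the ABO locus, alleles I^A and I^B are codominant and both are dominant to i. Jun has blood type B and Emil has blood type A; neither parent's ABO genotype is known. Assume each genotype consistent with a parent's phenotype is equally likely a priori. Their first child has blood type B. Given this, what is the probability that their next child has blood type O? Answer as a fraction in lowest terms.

Possible genotypes: Jun ∈ {I^B I^B, I^B i}; Emil ∈ {I^A I^A, I^A i}.
Weight each parental genotype pair by prior × P(type-B child):
  I^B I^B × I^A i: posterior weight 2/3; P(next child type O) = 0.
  I^B i × I^A i: posterior weight 1/3; P(next child type O) = 1/4.
Weighted sum = 1/12.

1/12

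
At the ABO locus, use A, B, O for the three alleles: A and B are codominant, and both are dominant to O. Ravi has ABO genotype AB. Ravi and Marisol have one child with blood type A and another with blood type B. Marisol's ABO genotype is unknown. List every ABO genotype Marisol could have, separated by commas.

AB, AO, BO, OO

For each candidate genotype of Marisol, check whether crossing it with AB can produce every observed child phenotype.
  AA → possible child types {A, AB} ✗
  AB → possible child types {A, B, AB} ✓
  AO → possible child types {A, B, AB} ✓
  BB → possible child types {B, AB} ✗
  BO → possible child types {A, B, AB} ✓
  OO → possible child types {A, B} ✓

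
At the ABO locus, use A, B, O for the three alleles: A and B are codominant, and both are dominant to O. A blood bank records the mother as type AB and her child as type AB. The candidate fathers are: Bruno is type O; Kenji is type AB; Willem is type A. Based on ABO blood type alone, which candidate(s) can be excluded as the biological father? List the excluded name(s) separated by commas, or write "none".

A candidate is excluded only if no genotype consistent with his phenotype could produce a type AB child with a type AB mother.
Bruno (type O): no genotype consistent with that phenotype can produce a type-AB child with a type-AB mother.

Bruno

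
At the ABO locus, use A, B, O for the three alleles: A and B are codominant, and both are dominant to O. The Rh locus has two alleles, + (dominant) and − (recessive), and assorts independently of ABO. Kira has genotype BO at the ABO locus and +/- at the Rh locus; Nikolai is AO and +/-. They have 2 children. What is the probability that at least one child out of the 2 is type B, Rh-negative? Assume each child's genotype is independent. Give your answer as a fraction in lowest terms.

ABO cross BO × AO → 1/4 O, 1/4 A, 1/4 B, 1/4 AB.
Rh cross +/- × +/- → 3/4 Rh+, 1/4 Rh-; so P(type B, Rh-negative) = 1/4 × 1/4 = 1/16 per child.
P(none) = (15/16)^2 = 225/256; P(at least one) = 1 − 225/256 = 31/256.

31/256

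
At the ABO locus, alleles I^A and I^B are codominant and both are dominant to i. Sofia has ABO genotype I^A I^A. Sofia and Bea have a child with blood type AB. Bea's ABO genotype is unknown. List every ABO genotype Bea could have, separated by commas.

For each candidate genotype of Bea, check whether crossing it with I^A I^A can produce every observed child phenotype.
  I^A I^A → possible child types {A} ✗
  I^A I^B → possible child types {A, AB} ✓
  I^A i → possible child types {A} ✗
  I^B I^B → possible child types {AB} ✓
  I^B i → possible child types {A, AB} ✓
  i i → possible child types {A} ✗

I^A I^B, I^B I^B, I^B i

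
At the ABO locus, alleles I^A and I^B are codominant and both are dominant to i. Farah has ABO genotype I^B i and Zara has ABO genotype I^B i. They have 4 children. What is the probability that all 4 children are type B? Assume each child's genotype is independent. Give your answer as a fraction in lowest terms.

81/256

ABO cross I^B i × I^B i → 1/4 O, 3/4 B.
So P(type B) = 3/4 per child.
All 4 independent: (3/4)^4 = 81/256.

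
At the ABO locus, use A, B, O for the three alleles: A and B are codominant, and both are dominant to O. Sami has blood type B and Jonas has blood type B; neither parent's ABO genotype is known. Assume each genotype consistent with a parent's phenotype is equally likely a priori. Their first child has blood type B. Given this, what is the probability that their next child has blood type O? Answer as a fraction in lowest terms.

Possible genotypes: Sami ∈ {BB, BO}; Jonas ∈ {BB, BO}.
Weight each parental genotype pair by prior × P(type-B child):
  BB × BB: posterior weight 4/15; P(next child type O) = 0.
  BB × BO: posterior weight 4/15; P(next child type O) = 0.
  BO × BB: posterior weight 4/15; P(next child type O) = 0.
  BO × BO: posterior weight 1/5; P(next child type O) = 1/4.
Weighted sum = 1/20.

1/20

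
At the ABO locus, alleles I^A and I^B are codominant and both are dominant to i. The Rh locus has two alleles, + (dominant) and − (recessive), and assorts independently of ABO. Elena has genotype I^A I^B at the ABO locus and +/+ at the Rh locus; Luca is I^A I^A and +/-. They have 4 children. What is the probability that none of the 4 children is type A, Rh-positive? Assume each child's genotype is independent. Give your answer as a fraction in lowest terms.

ABO cross I^A I^B × I^A I^A → 1/2 A, 1/2 AB.
Rh cross +/+ × +/- → 1 Rh+; so P(type A, Rh-positive) = 1/2 × 1 = 1/2 per child.
P(not type A, Rh-positive) = 1/2 for one child; (1/2)^4 = 1/16.

1/16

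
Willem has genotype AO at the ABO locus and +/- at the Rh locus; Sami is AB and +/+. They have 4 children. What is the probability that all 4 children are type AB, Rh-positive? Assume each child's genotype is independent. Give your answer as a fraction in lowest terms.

ABO cross AO × AB → 1/2 A, 1/4 B, 1/4 AB.
Rh cross +/- × +/+ → 1 Rh+; so P(type AB, Rh-positive) = 1/4 × 1 = 1/4 per child.
All 4 independent: (1/4)^4 = 1/256.

1/256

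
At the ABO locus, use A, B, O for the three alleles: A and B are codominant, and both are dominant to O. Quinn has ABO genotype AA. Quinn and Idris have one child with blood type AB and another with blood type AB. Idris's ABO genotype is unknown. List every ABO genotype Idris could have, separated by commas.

For each candidate genotype of Idris, check whether crossing it with AA can produce every observed child phenotype.
  AA → possible child types {A} ✗
  AB → possible child types {A, AB} ✓
  AO → possible child types {A} ✗
  BB → possible child types {AB} ✓
  BO → possible child types {A, AB} ✓
  OO → possible child types {A} ✗

AB, BB, BO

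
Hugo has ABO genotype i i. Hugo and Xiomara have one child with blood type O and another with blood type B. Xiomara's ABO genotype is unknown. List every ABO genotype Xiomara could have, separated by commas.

For each candidate genotype of Xiomara, check whether crossing it with i i can produce every observed child phenotype.
  I^A I^A → possible child types {A} ✗
  I^A I^B → possible child types {A, B} ✗
  I^A i → possible child types {O, A} ✗
  I^B I^B → possible child types {B} ✗
  I^B i → possible child types {O, B} ✓
  i i → possible child types {O} ✗

I^B i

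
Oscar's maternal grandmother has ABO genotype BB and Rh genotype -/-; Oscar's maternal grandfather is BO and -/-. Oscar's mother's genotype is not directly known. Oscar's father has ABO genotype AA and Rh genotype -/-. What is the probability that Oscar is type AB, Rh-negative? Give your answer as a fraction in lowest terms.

Oscar's mother's ABO genotype from BB × BO: 1/2 BB, 1/2 BO.
Crossing each possibility with the father AA and summing P(type AB): 1/2·1 + 1/2·1/2 = 3/4.
Similarly for Rh via the mother's Rh distribution: P(Rh-) = 1.
Independent loci: 3/4 × 1 = 3/4.

3/4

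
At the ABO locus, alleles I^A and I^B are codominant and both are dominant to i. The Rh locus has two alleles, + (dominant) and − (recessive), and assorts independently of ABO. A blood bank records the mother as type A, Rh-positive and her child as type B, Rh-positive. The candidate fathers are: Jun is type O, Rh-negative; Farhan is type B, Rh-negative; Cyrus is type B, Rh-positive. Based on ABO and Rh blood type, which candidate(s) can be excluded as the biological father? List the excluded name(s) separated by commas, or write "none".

A candidate is excluded only if no genotype consistent with his phenotype could produce a type B, Rh-positive child with a type A, Rh-positive mother.
Jun (type O, Rh-): no genotype consistent with that phenotype can produce a type-B Rh+ child with a type-A mother.

Jun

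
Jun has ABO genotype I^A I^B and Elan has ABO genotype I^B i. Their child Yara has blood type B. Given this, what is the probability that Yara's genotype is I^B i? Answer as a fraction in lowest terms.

1/2

Cross I^A I^B × I^B i → 1/4 I^A I^B, 1/4 I^A i, 1/4 I^B I^B, 1/4 I^B i.
Type-B genotypes among offspring: I^B I^B (1/4), I^B i (1/4); total 1/2.
P(I^B i | type B) = (1/4) / (1/2) = 1/2.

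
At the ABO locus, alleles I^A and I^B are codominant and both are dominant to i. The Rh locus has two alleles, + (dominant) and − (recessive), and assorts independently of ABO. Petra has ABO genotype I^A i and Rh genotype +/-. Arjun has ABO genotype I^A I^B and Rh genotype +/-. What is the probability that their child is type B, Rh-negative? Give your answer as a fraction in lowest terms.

1/16

ABO cross I^A i × I^A I^B → offspring phenotypes: 1/2 A, 1/4 B, 1/4 AB.
Rh cross +/- × +/- → 3/4 Rh+, 1/4 Rh-.
Independent loci: P(type B, Rh-negative) = 1/4 × 1/4 = 1/16.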